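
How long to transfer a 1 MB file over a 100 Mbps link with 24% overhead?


Effective throughput = 100 * (1 - 24/100) = 76 Mbps
File size in Mb = 1 * 8 = 8 Mb
Time = 8 / 76
Time = 0.1053 seconds


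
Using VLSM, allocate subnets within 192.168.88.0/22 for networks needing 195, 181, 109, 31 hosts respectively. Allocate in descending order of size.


195 hosts -> /24 (254 usable): 192.168.88.0/24
181 hosts -> /24 (254 usable): 192.168.89.0/24
109 hosts -> /25 (126 usable): 192.168.90.0/25
31 hosts -> /26 (62 usable): 192.168.90.128/26
Allocation: 192.168.88.0/24 (195 hosts, 254 usable); 192.168.89.0/24 (181 hosts, 254 usable); 192.168.90.0/25 (109 hosts, 126 usable); 192.168.90.128/26 (31 hosts, 62 usable)


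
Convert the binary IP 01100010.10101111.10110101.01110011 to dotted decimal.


01100010 = 98
10101111 = 175
10110101 = 181
01110011 = 115
IP: 98.175.181.115


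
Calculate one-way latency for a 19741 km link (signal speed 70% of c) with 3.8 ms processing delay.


Speed = 0.7 * 3e5 km/s = 210000 km/s
Propagation delay = 19741 / 210000 = 0.094 s = 94.0048 ms
Processing delay = 3.8 ms
Total one-way latency = 97.8048 ms


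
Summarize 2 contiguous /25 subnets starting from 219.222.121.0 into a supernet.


Original prefix: /25
Number of subnets: 2 = 2^1
New prefix = 25 - 1 = 24
Supernet: 219.222.121.0/24


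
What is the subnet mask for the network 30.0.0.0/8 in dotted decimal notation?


/8 means 8 network bits, 24 host bits
Binary: 11111111000000000000000000000000
Mask: 255.0.0.0


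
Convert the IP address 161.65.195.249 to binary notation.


161 = 10100001
65 = 01000001
195 = 11000011
249 = 11111001
Binary: 10100001.01000001.11000011.11111001


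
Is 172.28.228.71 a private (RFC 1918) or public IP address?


RFC 1918 private ranges:
  10.0.0.0/8 (10.0.0.0 - 10.255.255.255)
  172.16.0.0/12 (172.16.0.0 - 172.31.255.255)
  192.168.0.0/16 (192.168.0.0 - 192.168.255.255)
Private (in 172.16.0.0/12)


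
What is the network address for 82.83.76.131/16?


IP:   01010010.01010011.01001100.10000011
Mask: 11111111.11111111.00000000.00000000
AND operation:
Net:  01010010.01010011.00000000.00000000
Network: 82.83.0.0/16


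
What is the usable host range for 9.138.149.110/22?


Network: 9.138.148.0
Broadcast: 9.138.151.255
First usable = network + 1
Last usable = broadcast - 1
Range: 9.138.148.1 to 9.138.151.254


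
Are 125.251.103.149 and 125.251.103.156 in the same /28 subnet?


Mask: 255.255.255.240
125.251.103.149 AND mask = 125.251.103.144
125.251.103.156 AND mask = 125.251.103.144
Yes, same subnet (125.251.103.144)


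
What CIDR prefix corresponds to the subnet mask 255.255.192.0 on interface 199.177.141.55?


Binary: 11111111.11111111.11000000.00000000
Count leading 1s
Prefix: /18


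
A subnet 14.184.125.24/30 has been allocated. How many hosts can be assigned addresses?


Host bits = 32 - 30 = 2
Total addresses = 2^2 = 4
Usable = total - 2 (network and broadcast)
Usable hosts: 2


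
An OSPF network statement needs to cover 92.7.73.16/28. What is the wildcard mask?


Subnet mask: 255.255.255.240
Wildcard = 255.255.255.255 - subnet mask
255 - 255 = 0
255 - 255 = 0
255 - 255 = 0
255 - 240 = 15
Wildcard: 0.0.0.15


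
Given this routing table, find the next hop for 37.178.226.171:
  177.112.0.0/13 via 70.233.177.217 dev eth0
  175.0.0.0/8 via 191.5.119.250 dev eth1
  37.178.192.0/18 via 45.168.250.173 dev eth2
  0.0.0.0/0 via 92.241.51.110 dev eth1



Longest prefix match for 37.178.226.171:
  /13 177.112.0.0: no
  /8 175.0.0.0: no
  /18 37.178.192.0: MATCH
  /0 0.0.0.0: MATCH
Selected: next-hop 45.168.250.173 via eth2 (matched /18)


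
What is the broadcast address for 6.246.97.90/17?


Network: 6.246.0.0/17
Host bits = 15
Set all host bits to 1:
Broadcast: 6.246.127.255


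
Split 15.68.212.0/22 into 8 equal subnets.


New prefix = 22 + 3 = 25
Each subnet has 128 addresses
  15.68.212.0/25
  15.68.212.128/25
  15.68.213.0/25
  15.68.213.128/25
  15.68.214.0/25
  15.68.214.128/25
  15.68.215.0/25
  15.68.215.128/25
Subnets: 15.68.212.0/25, 15.68.212.128/25, 15.68.213.0/25, 15.68.213.128/25, 15.68.214.0/25, 15.68.214.128/25, 15.68.215.0/25, 15.68.215.128/25


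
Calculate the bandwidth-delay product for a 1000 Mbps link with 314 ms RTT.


BDP = bandwidth * RTT
= 1000 Mbps * 314 ms
= 1000 * 1e6 * 314 / 1000 bits
= 314000000 bits
= 39250000 bytes
= 38330.0781 KB
BDP = 314000000 bits (39250000 bytes)


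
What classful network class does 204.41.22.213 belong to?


First octet: 204
Binary: 11001100
110xxxxx -> Class C (192-223)
Class C, default mask 255.255.255.0 (/24)


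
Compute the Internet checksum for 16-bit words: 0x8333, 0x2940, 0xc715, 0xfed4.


Sum all words (with carry folding):
+ 0x8333 = 0x8333
+ 0x2940 = 0xac73
+ 0xc715 = 0x7389
+ 0xfed4 = 0x725e
One's complement: ~0x725e
Checksum = 0x8da1


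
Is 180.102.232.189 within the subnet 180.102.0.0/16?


Subnet network: 180.102.0.0
Test IP AND mask: 180.102.0.0
Yes, 180.102.232.189 is in 180.102.0.0/16


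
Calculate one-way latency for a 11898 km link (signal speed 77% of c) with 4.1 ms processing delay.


Speed = 0.77 * 3e5 km/s = 231000 km/s
Propagation delay = 11898 / 231000 = 0.0515 s = 51.5065 ms
Processing delay = 4.1 ms
Total one-way latency = 55.6065 ms


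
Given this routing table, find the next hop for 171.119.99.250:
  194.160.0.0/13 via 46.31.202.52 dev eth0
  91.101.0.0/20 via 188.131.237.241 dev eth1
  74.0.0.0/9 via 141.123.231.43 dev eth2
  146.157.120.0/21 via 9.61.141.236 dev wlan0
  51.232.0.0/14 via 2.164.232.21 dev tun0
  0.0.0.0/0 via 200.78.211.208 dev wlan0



Longest prefix match for 171.119.99.250:
  /13 194.160.0.0: no
  /20 91.101.0.0: no
  /9 74.0.0.0: no
  /21 146.157.120.0: no
  /14 51.232.0.0: no
  /0 0.0.0.0: MATCH
Selected: next-hop 200.78.211.208 via wlan0 (matched /0)


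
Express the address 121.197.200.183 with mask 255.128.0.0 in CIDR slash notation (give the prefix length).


Binary: 11111111.10000000.00000000.00000000
Count leading 1s
Prefix: /9


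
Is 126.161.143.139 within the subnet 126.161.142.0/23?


Subnet network: 126.161.142.0
Test IP AND mask: 126.161.142.0
Yes, 126.161.143.139 is in 126.161.142.0/23


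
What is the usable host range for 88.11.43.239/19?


Network: 88.11.32.0
Broadcast: 88.11.63.255
First usable = network + 1
Last usable = broadcast - 1
Range: 88.11.32.1 to 88.11.63.254


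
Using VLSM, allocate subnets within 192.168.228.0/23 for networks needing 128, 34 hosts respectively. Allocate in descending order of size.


128 hosts -> /24 (254 usable): 192.168.228.0/24
34 hosts -> /26 (62 usable): 192.168.229.0/26
Allocation: 192.168.228.0/24 (128 hosts, 254 usable); 192.168.229.0/26 (34 hosts, 62 usable)


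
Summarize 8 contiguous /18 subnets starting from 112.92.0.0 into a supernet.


Original prefix: /18
Number of subnets: 8 = 2^3
New prefix = 18 - 3 = 15
Supernet: 112.92.0.0/15


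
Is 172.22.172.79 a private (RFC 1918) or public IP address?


RFC 1918 private ranges:
  10.0.0.0/8 (10.0.0.0 - 10.255.255.255)
  172.16.0.0/12 (172.16.0.0 - 172.31.255.255)
  192.168.0.0/16 (192.168.0.0 - 192.168.255.255)
Private (in 172.16.0.0/12)


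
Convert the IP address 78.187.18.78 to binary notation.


78 = 01001110
187 = 10111011
18 = 00010010
78 = 01001110
Binary: 01001110.10111011.00010010.01001110


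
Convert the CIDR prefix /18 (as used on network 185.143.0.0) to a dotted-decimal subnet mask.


/18 means 18 network bits, 14 host bits
Binary: 11111111111111111100000000000000
Mask: 255.255.192.0


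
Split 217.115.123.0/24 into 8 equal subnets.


New prefix = 24 + 3 = 27
Each subnet has 32 addresses
  217.115.123.0/27
  217.115.123.32/27
  217.115.123.64/27
  217.115.123.96/27
  217.115.123.128/27
  217.115.123.160/27
  217.115.123.192/27
  217.115.123.224/27
Subnets: 217.115.123.0/27, 217.115.123.32/27, 217.115.123.64/27, 217.115.123.96/27, 217.115.123.128/27, 217.115.123.160/27, 217.115.123.192/27, 217.115.123.224/27


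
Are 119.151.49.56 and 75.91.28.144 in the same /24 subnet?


Mask: 255.255.255.0
119.151.49.56 AND mask = 119.151.49.0
75.91.28.144 AND mask = 75.91.28.0
No, different subnets (119.151.49.0 vs 75.91.28.0)


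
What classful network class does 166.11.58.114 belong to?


First octet: 166
Binary: 10100110
10xxxxxx -> Class B (128-191)
Class B, default mask 255.255.0.0 (/16)


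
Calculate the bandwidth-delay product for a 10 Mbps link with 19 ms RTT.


BDP = bandwidth * RTT
= 10 Mbps * 19 ms
= 10 * 1e6 * 19 / 1000 bits
= 190000 bits
= 23750 bytes
= 23.1934 KB
BDP = 190000 bits (23750 bytes)


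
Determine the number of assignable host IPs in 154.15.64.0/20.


Host bits = 32 - 20 = 12
Total addresses = 2^12 = 4096
Usable = total - 2 (network and broadcast)
Usable hosts: 4094


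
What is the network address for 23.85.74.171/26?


IP:   00010111.01010101.01001010.10101011
Mask: 11111111.11111111.11111111.11000000
AND operation:
Net:  00010111.01010101.01001010.10000000
Network: 23.85.74.128/26


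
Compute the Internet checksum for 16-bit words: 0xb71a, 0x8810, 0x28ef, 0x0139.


Sum all words (with carry folding):
+ 0xb71a = 0xb71a
+ 0x8810 = 0x3f2b
+ 0x28ef = 0x681a
+ 0x0139 = 0x6953
One's complement: ~0x6953
Checksum = 0x96ac


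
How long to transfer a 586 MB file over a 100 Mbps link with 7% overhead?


Effective throughput = 100 * (1 - 7/100) = 93 Mbps
File size in Mb = 586 * 8 = 4688 Mb
Time = 4688 / 93
Time = 50.4086 seconds


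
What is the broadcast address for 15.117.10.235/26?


Network: 15.117.10.192/26
Host bits = 6
Set all host bits to 1:
Broadcast: 15.117.10.255


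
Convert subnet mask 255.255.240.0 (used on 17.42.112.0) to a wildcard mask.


Subnet mask: 255.255.240.0
Wildcard = 255.255.255.255 - subnet mask
255 - 255 = 0
255 - 255 = 0
255 - 240 = 15
255 - 0 = 255
Wildcard: 0.0.15.255


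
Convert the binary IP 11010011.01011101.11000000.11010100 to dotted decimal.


11010011 = 211
01011101 = 93
11000000 = 192
11010100 = 212
IP: 211.93.192.212


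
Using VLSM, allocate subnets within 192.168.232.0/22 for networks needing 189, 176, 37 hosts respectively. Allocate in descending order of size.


189 hosts -> /24 (254 usable): 192.168.232.0/24
176 hosts -> /24 (254 usable): 192.168.233.0/24
37 hosts -> /26 (62 usable): 192.168.234.0/26
Allocation: 192.168.232.0/24 (189 hosts, 254 usable); 192.168.233.0/24 (176 hosts, 254 usable); 192.168.234.0/26 (37 hosts, 62 usable)


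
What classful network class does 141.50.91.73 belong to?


First octet: 141
Binary: 10001101
10xxxxxx -> Class B (128-191)
Class B, default mask 255.255.0.0 (/16)


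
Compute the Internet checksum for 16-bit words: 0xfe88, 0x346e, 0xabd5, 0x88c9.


Sum all words (with carry folding):
+ 0xfe88 = 0xfe88
+ 0x346e = 0x32f7
+ 0xabd5 = 0xdecc
+ 0x88c9 = 0x6796
One's complement: ~0x6796
Checksum = 0x9869


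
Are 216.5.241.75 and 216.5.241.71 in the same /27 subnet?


Mask: 255.255.255.224
216.5.241.75 AND mask = 216.5.241.64
216.5.241.71 AND mask = 216.5.241.64
Yes, same subnet (216.5.241.64)


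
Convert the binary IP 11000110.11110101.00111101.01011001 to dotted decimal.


11000110 = 198
11110101 = 245
00111101 = 61
01011001 = 89
IP: 198.245.61.89


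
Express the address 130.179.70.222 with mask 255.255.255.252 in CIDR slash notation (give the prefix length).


Binary: 11111111.11111111.11111111.11111100
Count leading 1s
Prefix: /30


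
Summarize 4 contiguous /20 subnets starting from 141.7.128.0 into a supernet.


Original prefix: /20
Number of subnets: 4 = 2^2
New prefix = 20 - 2 = 18
Supernet: 141.7.128.0/18


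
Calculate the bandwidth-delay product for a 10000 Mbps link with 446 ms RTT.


BDP = bandwidth * RTT
= 10000 Mbps * 446 ms
= 10000 * 1e6 * 446 / 1000 bits
= 4460000000 bits
= 557500000 bytes
= 544433.5938 KB
BDP = 4460000000 bits (557500000 bytes)


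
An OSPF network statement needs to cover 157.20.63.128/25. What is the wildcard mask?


Subnet mask: 255.255.255.128
Wildcard = 255.255.255.255 - subnet mask
255 - 255 = 0
255 - 255 = 0
255 - 255 = 0
255 - 128 = 127
Wildcard: 0.0.0.127


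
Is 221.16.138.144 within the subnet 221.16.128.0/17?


Subnet network: 221.16.128.0
Test IP AND mask: 221.16.128.0
Yes, 221.16.138.144 is in 221.16.128.0/17


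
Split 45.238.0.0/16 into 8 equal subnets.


New prefix = 16 + 3 = 19
Each subnet has 8192 addresses
  45.238.0.0/19
  45.238.32.0/19
  45.238.64.0/19
  45.238.96.0/19
  45.238.128.0/19
  45.238.160.0/19
  45.238.192.0/19
  45.238.224.0/19
Subnets: 45.238.0.0/19, 45.238.32.0/19, 45.238.64.0/19, 45.238.96.0/19, 45.238.128.0/19, 45.238.160.0/19, 45.238.192.0/19, 45.238.224.0/19


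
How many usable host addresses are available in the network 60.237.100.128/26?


Host bits = 32 - 26 = 6
Total addresses = 2^6 = 64
Usable = total - 2 (network and broadcast)
Usable hosts: 62


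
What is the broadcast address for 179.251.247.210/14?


Network: 179.248.0.0/14
Host bits = 18
Set all host bits to 1:
Broadcast: 179.251.255.255


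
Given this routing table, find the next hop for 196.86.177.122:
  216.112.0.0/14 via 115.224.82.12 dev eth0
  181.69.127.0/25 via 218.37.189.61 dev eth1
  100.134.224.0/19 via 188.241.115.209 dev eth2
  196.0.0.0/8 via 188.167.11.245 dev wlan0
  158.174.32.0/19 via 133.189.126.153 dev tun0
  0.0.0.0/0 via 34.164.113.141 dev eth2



Longest prefix match for 196.86.177.122:
  /14 216.112.0.0: no
  /25 181.69.127.0: no
  /19 100.134.224.0: no
  /8 196.0.0.0: MATCH
  /19 158.174.32.0: no
  /0 0.0.0.0: MATCH
Selected: next-hop 188.167.11.245 via wlan0 (matched /8)


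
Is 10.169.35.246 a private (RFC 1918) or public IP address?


RFC 1918 private ranges:
  10.0.0.0/8 (10.0.0.0 - 10.255.255.255)
  172.16.0.0/12 (172.16.0.0 - 172.31.255.255)
  192.168.0.0/16 (192.168.0.0 - 192.168.255.255)
Private (in 10.0.0.0/8)


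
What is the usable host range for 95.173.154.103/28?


Network: 95.173.154.96
Broadcast: 95.173.154.111
First usable = network + 1
Last usable = broadcast - 1
Range: 95.173.154.97 to 95.173.154.110


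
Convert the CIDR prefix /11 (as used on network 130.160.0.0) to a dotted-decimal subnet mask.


/11 means 11 network bits, 21 host bits
Binary: 11111111111000000000000000000000
Mask: 255.224.0.0


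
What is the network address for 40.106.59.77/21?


IP:   00101000.01101010.00111011.01001101
Mask: 11111111.11111111.11111000.00000000
AND operation:
Net:  00101000.01101010.00111000.00000000
Network: 40.106.56.0/21


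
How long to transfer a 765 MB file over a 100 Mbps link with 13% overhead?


Effective throughput = 100 * (1 - 13/100) = 87 Mbps
File size in Mb = 765 * 8 = 6120 Mb
Time = 6120 / 87
Time = 70.3448 seconds


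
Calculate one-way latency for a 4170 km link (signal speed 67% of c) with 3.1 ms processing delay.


Speed = 0.67 * 3e5 km/s = 201000 km/s
Propagation delay = 4170 / 201000 = 0.0207 s = 20.7463 ms
Processing delay = 3.1 ms
Total one-way latency = 23.8463 ms


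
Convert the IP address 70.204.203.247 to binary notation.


70 = 01000110
204 = 11001100
203 = 11001011
247 = 11110111
Binary: 01000110.11001100.11001011.11110111


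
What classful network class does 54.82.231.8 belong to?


First octet: 54
Binary: 00110110
0xxxxxxx -> Class A (1-126)
Class A, default mask 255.0.0.0 (/8)


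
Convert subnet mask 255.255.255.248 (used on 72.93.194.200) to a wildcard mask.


Subnet mask: 255.255.255.248
Wildcard = 255.255.255.255 - subnet mask
255 - 255 = 0
255 - 255 = 0
255 - 255 = 0
255 - 248 = 7
Wildcard: 0.0.0.7


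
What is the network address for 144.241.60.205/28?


IP:   10010000.11110001.00111100.11001101
Mask: 11111111.11111111.11111111.11110000
AND operation:
Net:  10010000.11110001.00111100.11000000
Network: 144.241.60.192/28


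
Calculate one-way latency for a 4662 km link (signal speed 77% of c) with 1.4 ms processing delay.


Speed = 0.77 * 3e5 km/s = 231000 km/s
Propagation delay = 4662 / 231000 = 0.0202 s = 20.1818 ms
Processing delay = 1.4 ms
Total one-way latency = 21.5818 ms


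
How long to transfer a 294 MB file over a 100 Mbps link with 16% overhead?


Effective throughput = 100 * (1 - 16/100) = 84 Mbps
File size in Mb = 294 * 8 = 2352 Mb
Time = 2352 / 84
Time = 28 seconds


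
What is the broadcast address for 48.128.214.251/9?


Network: 48.128.0.0/9
Host bits = 23
Set all host bits to 1:
Broadcast: 48.255.255.255


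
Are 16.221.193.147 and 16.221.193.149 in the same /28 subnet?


Mask: 255.255.255.240
16.221.193.147 AND mask = 16.221.193.144
16.221.193.149 AND mask = 16.221.193.144
Yes, same subnet (16.221.193.144)


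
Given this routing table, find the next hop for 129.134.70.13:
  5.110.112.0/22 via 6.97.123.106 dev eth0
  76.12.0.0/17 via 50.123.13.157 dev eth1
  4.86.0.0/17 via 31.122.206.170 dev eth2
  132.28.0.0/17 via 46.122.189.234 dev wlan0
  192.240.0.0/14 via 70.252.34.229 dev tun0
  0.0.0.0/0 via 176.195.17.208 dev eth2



Longest prefix match for 129.134.70.13:
  /22 5.110.112.0: no
  /17 76.12.0.0: no
  /17 4.86.0.0: no
  /17 132.28.0.0: no
  /14 192.240.0.0: no
  /0 0.0.0.0: MATCH
Selected: next-hop 176.195.17.208 via eth2 (matched /0)


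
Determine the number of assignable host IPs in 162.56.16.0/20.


Host bits = 32 - 20 = 12
Total addresses = 2^12 = 4096
Usable = total - 2 (network and broadcast)
Usable hosts: 4094


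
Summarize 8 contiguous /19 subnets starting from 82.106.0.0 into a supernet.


Original prefix: /19
Number of subnets: 8 = 2^3
New prefix = 19 - 3 = 16
Supernet: 82.106.0.0/16


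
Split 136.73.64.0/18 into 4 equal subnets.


New prefix = 18 + 2 = 20
Each subnet has 4096 addresses
  136.73.64.0/20
  136.73.80.0/20
  136.73.96.0/20
  136.73.112.0/20
Subnets: 136.73.64.0/20, 136.73.80.0/20, 136.73.96.0/20, 136.73.112.0/20


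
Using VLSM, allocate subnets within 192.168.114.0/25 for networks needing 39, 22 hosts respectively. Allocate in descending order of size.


39 hosts -> /26 (62 usable): 192.168.114.0/26
22 hosts -> /27 (30 usable): 192.168.114.64/27
Allocation: 192.168.114.0/26 (39 hosts, 62 usable); 192.168.114.64/27 (22 hosts, 30 usable)


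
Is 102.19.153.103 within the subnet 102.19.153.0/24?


Subnet network: 102.19.153.0
Test IP AND mask: 102.19.153.0
Yes, 102.19.153.103 is in 102.19.153.0/24


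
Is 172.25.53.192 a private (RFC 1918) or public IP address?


RFC 1918 private ranges:
  10.0.0.0/8 (10.0.0.0 - 10.255.255.255)
  172.16.0.0/12 (172.16.0.0 - 172.31.255.255)
  192.168.0.0/16 (192.168.0.0 - 192.168.255.255)
Private (in 172.16.0.0/12)


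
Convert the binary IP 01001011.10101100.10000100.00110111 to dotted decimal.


01001011 = 75
10101100 = 172
10000100 = 132
00110111 = 55
IP: 75.172.132.55


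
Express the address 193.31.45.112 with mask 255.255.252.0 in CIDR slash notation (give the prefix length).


Binary: 11111111.11111111.11111100.00000000
Count leading 1s
Prefix: /22


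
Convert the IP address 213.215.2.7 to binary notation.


213 = 11010101
215 = 11010111
2 = 00000010
7 = 00000111
Binary: 11010101.11010111.00000010.00000111


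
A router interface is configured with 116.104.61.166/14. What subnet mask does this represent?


/14 means 14 network bits, 18 host bits
Binary: 11111111111111000000000000000000
Mask: 255.252.0.0


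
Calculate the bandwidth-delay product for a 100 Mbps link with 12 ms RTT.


BDP = bandwidth * RTT
= 100 Mbps * 12 ms
= 100 * 1e6 * 12 / 1000 bits
= 1200000 bits
= 150000 bytes
= 146.4844 KB
BDP = 1200000 bits (150000 bytes)


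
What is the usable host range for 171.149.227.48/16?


Network: 171.149.0.0
Broadcast: 171.149.255.255
First usable = network + 1
Last usable = broadcast - 1
Range: 171.149.0.1 to 171.149.255.254


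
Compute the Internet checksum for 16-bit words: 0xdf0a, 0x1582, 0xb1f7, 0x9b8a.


Sum all words (with carry folding):
+ 0xdf0a = 0xdf0a
+ 0x1582 = 0xf48c
+ 0xb1f7 = 0xa684
+ 0x9b8a = 0x420f
One's complement: ~0x420f
Checksum = 0xbdf0


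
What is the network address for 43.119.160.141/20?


IP:   00101011.01110111.10100000.10001101
Mask: 11111111.11111111.11110000.00000000
AND operation:
Net:  00101011.01110111.10100000.00000000
Network: 43.119.160.0/20


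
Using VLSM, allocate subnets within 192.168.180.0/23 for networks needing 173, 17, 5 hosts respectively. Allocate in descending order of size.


173 hosts -> /24 (254 usable): 192.168.180.0/24
17 hosts -> /27 (30 usable): 192.168.181.0/27
5 hosts -> /29 (6 usable): 192.168.181.32/29
Allocation: 192.168.180.0/24 (173 hosts, 254 usable); 192.168.181.0/27 (17 hosts, 30 usable); 192.168.181.32/29 (5 hosts, 6 usable)


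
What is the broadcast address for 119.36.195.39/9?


Network: 119.0.0.0/9
Host bits = 23
Set all host bits to 1:
Broadcast: 119.127.255.255


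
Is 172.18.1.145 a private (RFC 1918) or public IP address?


RFC 1918 private ranges:
  10.0.0.0/8 (10.0.0.0 - 10.255.255.255)
  172.16.0.0/12 (172.16.0.0 - 172.31.255.255)
  192.168.0.0/16 (192.168.0.0 - 192.168.255.255)
Private (in 172.16.0.0/12)


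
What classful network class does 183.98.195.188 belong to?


First octet: 183
Binary: 10110111
10xxxxxx -> Class B (128-191)
Class B, default mask 255.255.0.0 (/16)


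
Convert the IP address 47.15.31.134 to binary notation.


47 = 00101111
15 = 00001111
31 = 00011111
134 = 10000110
Binary: 00101111.00001111.00011111.10000110


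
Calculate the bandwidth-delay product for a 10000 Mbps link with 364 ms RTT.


BDP = bandwidth * RTT
= 10000 Mbps * 364 ms
= 10000 * 1e6 * 364 / 1000 bits
= 3640000000 bits
= 455000000 bytes
= 444335.9375 KB
BDP = 3640000000 bits (455000000 bytes)


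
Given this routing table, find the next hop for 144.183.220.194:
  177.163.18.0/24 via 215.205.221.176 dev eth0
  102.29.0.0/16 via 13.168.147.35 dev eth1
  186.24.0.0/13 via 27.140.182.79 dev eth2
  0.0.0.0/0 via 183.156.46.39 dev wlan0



Longest prefix match for 144.183.220.194:
  /24 177.163.18.0: no
  /16 102.29.0.0: no
  /13 186.24.0.0: no
  /0 0.0.0.0: MATCH
Selected: next-hop 183.156.46.39 via wlan0 (matched /0)


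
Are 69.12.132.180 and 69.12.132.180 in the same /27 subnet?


Mask: 255.255.255.224
69.12.132.180 AND mask = 69.12.132.160
69.12.132.180 AND mask = 69.12.132.160
Yes, same subnet (69.12.132.160)


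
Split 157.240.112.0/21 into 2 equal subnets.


New prefix = 21 + 1 = 22
Each subnet has 1024 addresses
  157.240.112.0/22
  157.240.116.0/22
Subnets: 157.240.112.0/22, 157.240.116.0/22


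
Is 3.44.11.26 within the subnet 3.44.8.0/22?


Subnet network: 3.44.8.0
Test IP AND mask: 3.44.8.0
Yes, 3.44.11.26 is in 3.44.8.0/22


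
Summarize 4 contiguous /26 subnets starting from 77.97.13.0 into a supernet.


Original prefix: /26
Number of subnets: 4 = 2^2
New prefix = 26 - 2 = 24
Supernet: 77.97.13.0/24


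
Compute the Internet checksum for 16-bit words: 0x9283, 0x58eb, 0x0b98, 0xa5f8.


Sum all words (with carry folding):
+ 0x9283 = 0x9283
+ 0x58eb = 0xeb6e
+ 0x0b98 = 0xf706
+ 0xa5f8 = 0x9cff
One's complement: ~0x9cff
Checksum = 0x6300


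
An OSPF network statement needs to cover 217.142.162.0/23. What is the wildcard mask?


Subnet mask: 255.255.254.0
Wildcard = 255.255.255.255 - subnet mask
255 - 255 = 0
255 - 255 = 0
255 - 254 = 1
255 - 0 = 255
Wildcard: 0.0.1.255


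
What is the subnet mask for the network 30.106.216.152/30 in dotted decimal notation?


/30 means 30 network bits, 2 host bits
Binary: 11111111111111111111111111111100
Mask: 255.255.255.252


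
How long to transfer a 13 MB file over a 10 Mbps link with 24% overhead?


Effective throughput = 10 * (1 - 24/100) = 7.6 Mbps
File size in Mb = 13 * 8 = 104 Mb
Time = 104 / 7.6
Time = 13.6842 seconds


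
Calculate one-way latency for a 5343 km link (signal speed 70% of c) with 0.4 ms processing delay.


Speed = 0.7 * 3e5 km/s = 210000 km/s
Propagation delay = 5343 / 210000 = 0.0254 s = 25.4429 ms
Processing delay = 0.4 ms
Total one-way latency = 25.8429 ms


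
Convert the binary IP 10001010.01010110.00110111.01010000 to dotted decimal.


10001010 = 138
01010110 = 86
00110111 = 55
01010000 = 80
IP: 138.86.55.80


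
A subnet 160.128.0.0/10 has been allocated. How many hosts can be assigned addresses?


Host bits = 32 - 10 = 22
Total addresses = 2^22 = 4194304
Usable = total - 2 (network and broadcast)
Usable hosts: 4194302


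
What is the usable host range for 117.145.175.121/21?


Network: 117.145.168.0
Broadcast: 117.145.175.255
First usable = network + 1
Last usable = broadcast - 1
Range: 117.145.168.1 to 117.145.175.254


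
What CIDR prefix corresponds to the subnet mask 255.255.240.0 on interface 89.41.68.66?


Binary: 11111111.11111111.11110000.00000000
Count leading 1s
Prefix: /20


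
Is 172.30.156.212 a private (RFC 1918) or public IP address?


RFC 1918 private ranges:
  10.0.0.0/8 (10.0.0.0 - 10.255.255.255)
  172.16.0.0/12 (172.16.0.0 - 172.31.255.255)
  192.168.0.0/16 (192.168.0.0 - 192.168.255.255)
Private (in 172.16.0.0/12)


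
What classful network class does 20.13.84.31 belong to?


First octet: 20
Binary: 00010100
0xxxxxxx -> Class A (1-126)
Class A, default mask 255.0.0.0 (/8)


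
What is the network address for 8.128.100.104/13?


IP:   00001000.10000000.01100100.01101000
Mask: 11111111.11111000.00000000.00000000
AND operation:
Net:  00001000.10000000.00000000.00000000
Network: 8.128.0.0/13


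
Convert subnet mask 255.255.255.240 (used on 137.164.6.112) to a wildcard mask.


Subnet mask: 255.255.255.240
Wildcard = 255.255.255.255 - subnet mask
255 - 255 = 0
255 - 255 = 0
255 - 255 = 0
255 - 240 = 15
Wildcard: 0.0.0.15


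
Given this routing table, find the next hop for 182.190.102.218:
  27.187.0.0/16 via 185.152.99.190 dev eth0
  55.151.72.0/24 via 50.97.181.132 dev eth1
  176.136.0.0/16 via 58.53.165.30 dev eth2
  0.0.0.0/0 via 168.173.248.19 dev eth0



Longest prefix match for 182.190.102.218:
  /16 27.187.0.0: no
  /24 55.151.72.0: no
  /16 176.136.0.0: no
  /0 0.0.0.0: MATCH
Selected: next-hop 168.173.248.19 via eth0 (matched /0)


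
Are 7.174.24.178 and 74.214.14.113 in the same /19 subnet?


Mask: 255.255.224.0
7.174.24.178 AND mask = 7.174.0.0
74.214.14.113 AND mask = 74.214.0.0
No, different subnets (7.174.0.0 vs 74.214.0.0)


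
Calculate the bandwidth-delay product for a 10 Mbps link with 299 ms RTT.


BDP = bandwidth * RTT
= 10 Mbps * 299 ms
= 10 * 1e6 * 299 / 1000 bits
= 2990000 bits
= 373750 bytes
= 364.9902 KB
BDP = 2990000 bits (373750 bytes)


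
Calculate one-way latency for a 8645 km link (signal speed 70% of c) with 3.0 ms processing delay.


Speed = 0.7 * 3e5 km/s = 210000 km/s
Propagation delay = 8645 / 210000 = 0.0412 s = 41.1667 ms
Processing delay = 3.0 ms
Total one-way latency = 44.1667 ms


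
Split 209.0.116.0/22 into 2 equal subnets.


New prefix = 22 + 1 = 23
Each subnet has 512 addresses
  209.0.116.0/23
  209.0.118.0/23
Subnets: 209.0.116.0/23, 209.0.118.0/23


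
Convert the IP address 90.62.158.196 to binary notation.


90 = 01011010
62 = 00111110
158 = 10011110
196 = 11000100
Binary: 01011010.00111110.10011110.11000100


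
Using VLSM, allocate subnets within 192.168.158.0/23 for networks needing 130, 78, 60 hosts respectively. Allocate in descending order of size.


130 hosts -> /24 (254 usable): 192.168.158.0/24
78 hosts -> /25 (126 usable): 192.168.159.0/25
60 hosts -> /26 (62 usable): 192.168.159.128/26
Allocation: 192.168.158.0/24 (130 hosts, 254 usable); 192.168.159.0/25 (78 hosts, 126 usable); 192.168.159.128/26 (60 hosts, 62 usable)


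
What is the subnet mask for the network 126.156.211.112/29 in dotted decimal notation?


/29 means 29 network bits, 3 host bits
Binary: 11111111111111111111111111111000
Mask: 255.255.255.248


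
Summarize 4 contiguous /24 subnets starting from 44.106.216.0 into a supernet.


Original prefix: /24
Number of subnets: 4 = 2^2
New prefix = 24 - 2 = 22
Supernet: 44.106.216.0/22


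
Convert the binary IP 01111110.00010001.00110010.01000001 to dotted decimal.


01111110 = 126
00010001 = 17
00110010 = 50
01000001 = 65
IP: 126.17.50.65


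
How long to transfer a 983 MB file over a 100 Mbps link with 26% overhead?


Effective throughput = 100 * (1 - 26/100) = 74 Mbps
File size in Mb = 983 * 8 = 7864 Mb
Time = 7864 / 74
Time = 106.2703 seconds


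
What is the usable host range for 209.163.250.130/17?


Network: 209.163.128.0
Broadcast: 209.163.255.255
First usable = network + 1
Last usable = broadcast - 1
Range: 209.163.128.1 to 209.163.255.254


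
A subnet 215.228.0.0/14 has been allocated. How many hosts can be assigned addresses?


Host bits = 32 - 14 = 18
Total addresses = 2^18 = 262144
Usable = total - 2 (network and broadcast)
Usable hosts: 262142


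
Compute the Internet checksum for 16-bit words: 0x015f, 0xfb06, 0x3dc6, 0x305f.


Sum all words (with carry folding):
+ 0x015f = 0x015f
+ 0xfb06 = 0xfc65
+ 0x3dc6 = 0x3a2c
+ 0x305f = 0x6a8b
One's complement: ~0x6a8b
Checksum = 0x9574


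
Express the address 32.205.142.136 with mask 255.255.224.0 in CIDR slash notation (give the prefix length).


Binary: 11111111.11111111.11100000.00000000
Count leading 1s
Prefix: /19


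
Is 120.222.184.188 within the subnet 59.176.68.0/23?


Subnet network: 59.176.68.0
Test IP AND mask: 120.222.184.0
No, 120.222.184.188 is not in 59.176.68.0/23


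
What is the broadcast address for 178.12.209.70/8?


Network: 178.0.0.0/8
Host bits = 24
Set all host bits to 1:
Broadcast: 178.255.255.255


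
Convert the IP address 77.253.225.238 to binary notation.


77 = 01001101
253 = 11111101
225 = 11100001
238 = 11101110
Binary: 01001101.11111101.11100001.11101110


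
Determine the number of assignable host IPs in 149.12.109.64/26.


Host bits = 32 - 26 = 6
Total addresses = 2^6 = 64
Usable = total - 2 (network and broadcast)
Usable hosts: 62


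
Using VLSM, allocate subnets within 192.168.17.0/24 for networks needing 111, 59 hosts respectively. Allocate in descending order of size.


111 hosts -> /25 (126 usable): 192.168.17.0/25
59 hosts -> /26 (62 usable): 192.168.17.128/26
Allocation: 192.168.17.0/25 (111 hosts, 126 usable); 192.168.17.128/26 (59 hosts, 62 usable)


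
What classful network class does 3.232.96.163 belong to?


First octet: 3
Binary: 00000011
0xxxxxxx -> Class A (1-126)
Class A, default mask 255.0.0.0 (/8)


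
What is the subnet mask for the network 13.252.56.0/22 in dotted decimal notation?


/22 means 22 network bits, 10 host bits
Binary: 11111111111111111111110000000000
Mask: 255.255.252.0


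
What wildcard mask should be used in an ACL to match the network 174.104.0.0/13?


Subnet mask: 255.248.0.0
Wildcard = 255.255.255.255 - subnet mask
255 - 255 = 0
255 - 248 = 7
255 - 0 = 255
255 - 0 = 255
Wildcard: 0.7.255.255


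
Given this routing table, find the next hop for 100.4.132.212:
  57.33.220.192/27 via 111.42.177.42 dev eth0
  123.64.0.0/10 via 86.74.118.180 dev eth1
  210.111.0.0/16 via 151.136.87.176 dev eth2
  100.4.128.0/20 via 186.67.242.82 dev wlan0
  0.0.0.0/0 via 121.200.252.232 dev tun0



Longest prefix match for 100.4.132.212:
  /27 57.33.220.192: no
  /10 123.64.0.0: no
  /16 210.111.0.0: no
  /20 100.4.128.0: MATCH
  /0 0.0.0.0: MATCH
Selected: next-hop 186.67.242.82 via wlan0 (matched /20)


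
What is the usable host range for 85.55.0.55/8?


Network: 85.0.0.0
Broadcast: 85.255.255.255
First usable = network + 1
Last usable = broadcast - 1
Range: 85.0.0.1 to 85.255.255.254


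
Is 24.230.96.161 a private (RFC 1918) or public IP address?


RFC 1918 private ranges:
  10.0.0.0/8 (10.0.0.0 - 10.255.255.255)
  172.16.0.0/12 (172.16.0.0 - 172.31.255.255)
  192.168.0.0/16 (192.168.0.0 - 192.168.255.255)
Public (not in any RFC 1918 range)


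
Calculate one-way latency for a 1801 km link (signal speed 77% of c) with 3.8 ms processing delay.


Speed = 0.77 * 3e5 km/s = 231000 km/s
Propagation delay = 1801 / 231000 = 0.0078 s = 7.7965 ms
Processing delay = 3.8 ms
Total one-way latency = 11.5965 ms


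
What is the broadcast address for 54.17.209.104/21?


Network: 54.17.208.0/21
Host bits = 11
Set all host bits to 1:
Broadcast: 54.17.215.255


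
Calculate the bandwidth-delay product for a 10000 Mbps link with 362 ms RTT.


BDP = bandwidth * RTT
= 10000 Mbps * 362 ms
= 10000 * 1e6 * 362 / 1000 bits
= 3620000000 bits
= 452500000 bytes
= 441894.5312 KB
BDP = 3620000000 bits (452500000 bytes)


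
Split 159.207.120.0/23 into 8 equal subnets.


New prefix = 23 + 3 = 26
Each subnet has 64 addresses
  159.207.120.0/26
  159.207.120.64/26
  159.207.120.128/26
  159.207.120.192/26
  159.207.121.0/26
  159.207.121.64/26
  159.207.121.128/26
  159.207.121.192/26
Subnets: 159.207.120.0/26, 159.207.120.64/26, 159.207.120.128/26, 159.207.120.192/26, 159.207.121.0/26, 159.207.121.64/26, 159.207.121.128/26, 159.207.121.192/26


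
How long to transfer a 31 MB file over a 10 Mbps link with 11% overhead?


Effective throughput = 10 * (1 - 11/100) = 8.9 Mbps
File size in Mb = 31 * 8 = 248 Mb
Time = 248 / 8.9
Time = 27.8652 seconds


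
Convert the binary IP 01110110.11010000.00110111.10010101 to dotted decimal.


01110110 = 118
11010000 = 208
00110111 = 55
10010101 = 149
IP: 118.208.55.149


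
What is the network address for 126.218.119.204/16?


IP:   01111110.11011010.01110111.11001100
Mask: 11111111.11111111.00000000.00000000
AND operation:
Net:  01111110.11011010.00000000.00000000
Network: 126.218.0.0/16


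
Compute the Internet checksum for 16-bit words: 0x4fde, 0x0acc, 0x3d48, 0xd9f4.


Sum all words (with carry folding):
+ 0x4fde = 0x4fde
+ 0x0acc = 0x5aaa
+ 0x3d48 = 0x97f2
+ 0xd9f4 = 0x71e7
One's complement: ~0x71e7
Checksum = 0x8e18


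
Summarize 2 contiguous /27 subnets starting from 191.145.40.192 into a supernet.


Original prefix: /27
Number of subnets: 2 = 2^1
New prefix = 27 - 1 = 26
Supernet: 191.145.40.192/26


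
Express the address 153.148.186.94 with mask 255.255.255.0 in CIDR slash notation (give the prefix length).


Binary: 11111111.11111111.11111111.00000000
Count leading 1s
Prefix: /24


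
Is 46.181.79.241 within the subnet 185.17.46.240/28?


Subnet network: 185.17.46.240
Test IP AND mask: 46.181.79.240
No, 46.181.79.241 is not in 185.17.46.240/28


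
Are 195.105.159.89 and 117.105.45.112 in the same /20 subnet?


Mask: 255.255.240.0
195.105.159.89 AND mask = 195.105.144.0
117.105.45.112 AND mask = 117.105.32.0
No, different subnets (195.105.144.0 vs 117.105.32.0)


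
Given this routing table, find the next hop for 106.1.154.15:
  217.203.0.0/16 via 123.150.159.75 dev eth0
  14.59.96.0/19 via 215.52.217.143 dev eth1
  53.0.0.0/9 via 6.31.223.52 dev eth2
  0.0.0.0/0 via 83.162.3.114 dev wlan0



Longest prefix match for 106.1.154.15:
  /16 217.203.0.0: no
  /19 14.59.96.0: no
  /9 53.0.0.0: no
  /0 0.0.0.0: MATCH
Selected: next-hop 83.162.3.114 via wlan0 (matched /0)


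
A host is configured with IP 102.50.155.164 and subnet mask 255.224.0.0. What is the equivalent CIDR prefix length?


Binary: 11111111.11100000.00000000.00000000
Count leading 1s
Prefix: /11


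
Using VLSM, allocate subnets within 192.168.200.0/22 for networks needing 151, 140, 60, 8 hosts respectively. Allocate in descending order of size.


151 hosts -> /24 (254 usable): 192.168.200.0/24
140 hosts -> /24 (254 usable): 192.168.201.0/24
60 hosts -> /26 (62 usable): 192.168.202.0/26
8 hosts -> /28 (14 usable): 192.168.202.64/28
Allocation: 192.168.200.0/24 (151 hosts, 254 usable); 192.168.201.0/24 (140 hosts, 254 usable); 192.168.202.0/26 (60 hosts, 62 usable); 192.168.202.64/28 (8 hosts, 14 usable)


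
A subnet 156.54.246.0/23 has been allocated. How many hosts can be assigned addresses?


Host bits = 32 - 23 = 9
Total addresses = 2^9 = 512
Usable = total - 2 (network and broadcast)
Usable hosts: 510


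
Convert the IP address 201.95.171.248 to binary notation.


201 = 11001001
95 = 01011111
171 = 10101011
248 = 11111000
Binary: 11001001.01011111.10101011.11111000


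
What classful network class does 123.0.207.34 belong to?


First octet: 123
Binary: 01111011
0xxxxxxx -> Class A (1-126)
Class A, default mask 255.0.0.0 (/8)


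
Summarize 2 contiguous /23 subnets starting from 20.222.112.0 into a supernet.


Original prefix: /23
Number of subnets: 2 = 2^1
New prefix = 23 - 1 = 22
Supernet: 20.222.112.0/22


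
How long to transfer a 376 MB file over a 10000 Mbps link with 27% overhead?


Effective throughput = 10000 * (1 - 27/100) = 7300 Mbps
File size in Mb = 376 * 8 = 3008 Mb
Time = 3008 / 7300
Time = 0.4121 seconds


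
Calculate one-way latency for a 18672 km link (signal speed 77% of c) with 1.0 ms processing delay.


Speed = 0.77 * 3e5 km/s = 231000 km/s
Propagation delay = 18672 / 231000 = 0.0808 s = 80.8312 ms
Processing delay = 1.0 ms
Total one-way latency = 81.8312 ms


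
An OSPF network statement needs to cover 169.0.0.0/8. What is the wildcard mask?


Subnet mask: 255.0.0.0
Wildcard = 255.255.255.255 - subnet mask
255 - 255 = 0
255 - 0 = 255
255 - 0 = 255
255 - 0 = 255
Wildcard: 0.255.255.255


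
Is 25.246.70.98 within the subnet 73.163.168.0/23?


Subnet network: 73.163.168.0
Test IP AND mask: 25.246.70.0
No, 25.246.70.98 is not in 73.163.168.0/23


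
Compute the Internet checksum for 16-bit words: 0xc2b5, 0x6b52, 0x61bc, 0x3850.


Sum all words (with carry folding):
+ 0xc2b5 = 0xc2b5
+ 0x6b52 = 0x2e08
+ 0x61bc = 0x8fc4
+ 0x3850 = 0xc814
One's complement: ~0xc814
Checksum = 0x37eb


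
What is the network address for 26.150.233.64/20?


IP:   00011010.10010110.11101001.01000000
Mask: 11111111.11111111.11110000.00000000
AND operation:
Net:  00011010.10010110.11100000.00000000
Network: 26.150.224.0/20


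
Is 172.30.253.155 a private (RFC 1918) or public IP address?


RFC 1918 private ranges:
  10.0.0.0/8 (10.0.0.0 - 10.255.255.255)
  172.16.0.0/12 (172.16.0.0 - 172.31.255.255)
  192.168.0.0/16 (192.168.0.0 - 192.168.255.255)
Private (in 172.16.0.0/12)


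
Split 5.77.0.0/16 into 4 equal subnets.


New prefix = 16 + 2 = 18
Each subnet has 16384 addresses
  5.77.0.0/18
  5.77.64.0/18
  5.77.128.0/18
  5.77.192.0/18
Subnets: 5.77.0.0/18, 5.77.64.0/18, 5.77.128.0/18, 5.77.192.0/18


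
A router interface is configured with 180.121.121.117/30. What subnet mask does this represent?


/30 means 30 network bits, 2 host bits
Binary: 11111111111111111111111111111100
Mask: 255.255.255.252


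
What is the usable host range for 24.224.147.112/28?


Network: 24.224.147.112
Broadcast: 24.224.147.127
First usable = network + 1
Last usable = broadcast - 1
Range: 24.224.147.113 to 24.224.147.126


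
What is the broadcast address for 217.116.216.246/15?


Network: 217.116.0.0/15
Host bits = 17
Set all host bits to 1:
Broadcast: 217.117.255.255


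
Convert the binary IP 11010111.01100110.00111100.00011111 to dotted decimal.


11010111 = 215
01100110 = 102
00111100 = 60
00011111 = 31
IP: 215.102.60.31


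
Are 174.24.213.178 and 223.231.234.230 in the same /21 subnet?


Mask: 255.255.248.0
174.24.213.178 AND mask = 174.24.208.0
223.231.234.230 AND mask = 223.231.232.0
No, different subnets (174.24.208.0 vs 223.231.232.0)


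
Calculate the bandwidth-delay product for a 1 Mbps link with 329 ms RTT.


BDP = bandwidth * RTT
= 1 Mbps * 329 ms
= 1 * 1e6 * 329 / 1000 bits
= 329000 bits
= 41125 bytes
= 40.1611 KB
BDP = 329000 bits (41125 bytes)


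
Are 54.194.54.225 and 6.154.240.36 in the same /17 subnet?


Mask: 255.255.128.0
54.194.54.225 AND mask = 54.194.0.0
6.154.240.36 AND mask = 6.154.128.0
No, different subnets (54.194.0.0 vs 6.154.128.0)
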